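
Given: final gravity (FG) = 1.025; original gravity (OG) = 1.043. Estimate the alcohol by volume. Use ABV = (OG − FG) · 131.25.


ABV = (1.043 − 1.025) · 131.25

2.3625 % ABV


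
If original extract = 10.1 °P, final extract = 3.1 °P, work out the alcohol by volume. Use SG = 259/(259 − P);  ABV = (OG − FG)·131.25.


OG = 259/(259 − 10.1) = 1.0406
FG = 259/(259 − 3.1) = 1.0121
ABV = (1.0406 − 1.0121)·131.25

3.7360 % ABV


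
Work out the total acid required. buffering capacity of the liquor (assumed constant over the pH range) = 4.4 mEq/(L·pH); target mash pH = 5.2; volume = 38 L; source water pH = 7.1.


acid = buffering capacity · (pH_source − pH_target) · V
acid = 4.4 · (7.1 − 5.2) · 38

317.6800 mEq


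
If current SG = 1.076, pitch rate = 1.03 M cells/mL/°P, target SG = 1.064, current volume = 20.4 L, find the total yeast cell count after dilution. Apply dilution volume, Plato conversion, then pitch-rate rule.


V_w = V·((SG_c−1)/(SG_t−1)−1);  °P = 259 − 259/SG_t;  cells = rate·(V+V_w)·°P
V_w = 20.4·((1.076−1)/(1.064−1)−1) = 3.8250
V_final = 20.4 + 3.8250 = 24.2250
°P = 259 − 259/1.064 = 15.5789
cells = 1.03·24.2250·15.5789

388.7220 billion cells


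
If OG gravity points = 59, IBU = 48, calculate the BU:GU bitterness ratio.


BU:GU = IBU / OG_points
BU:GU = 48 / 59

0.8136


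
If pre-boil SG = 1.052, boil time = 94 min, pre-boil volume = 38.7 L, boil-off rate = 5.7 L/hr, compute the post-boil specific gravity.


V_post = V_pre − rate·(t/60);  SG_post = 1 + (SG_pre−1)·V_pre/V_post
V_post = 38.7 − 5.7·(94/60) = 29.7700
SG_post = 1 + (1.052 − 1)·38.7/29.7700

1.0676


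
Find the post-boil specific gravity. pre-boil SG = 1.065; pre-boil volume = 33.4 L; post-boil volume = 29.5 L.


SG_post = 1 + (SG_pre − 1)·V_pre/V_post
pts_pre = (1.065 − 1)·1000 = 65.0000
pts_post = 65.0000·33.4/29.5 = 73.5932
SG_post = 1 + 73.5932/1000

1.0736


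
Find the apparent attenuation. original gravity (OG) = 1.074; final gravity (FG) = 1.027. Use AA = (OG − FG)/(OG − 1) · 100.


AA = (1.074 − 1.027)/(1.074 − 1) · 100

63.5135 %


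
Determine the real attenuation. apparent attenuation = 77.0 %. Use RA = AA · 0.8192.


RA = 77.0 · 0.8192

63.0784 %


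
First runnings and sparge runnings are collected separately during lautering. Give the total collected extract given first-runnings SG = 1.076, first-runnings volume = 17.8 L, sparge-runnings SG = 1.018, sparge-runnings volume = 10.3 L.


total = Σ (SG_i − 1)·1000·V_i
first = (1.076 − 1)·1000·17.8 = 1352.8000
sparge = (1.018 − 1)·1000·10.3 = 185.4000
total = 1352.8000 + 185.4000

1538.2000 gravity·L


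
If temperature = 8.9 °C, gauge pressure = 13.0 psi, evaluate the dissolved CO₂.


vols = (P + 14.695)·(0.01821 + 0.09011·e^(−0.04·T))
vols = (13.0 + 14.695)·(0.01821 + 0.09011·e^(−0.04·8.9))

2.2524 volumes


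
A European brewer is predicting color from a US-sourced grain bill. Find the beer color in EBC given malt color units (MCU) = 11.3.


SRM = 1.4922·MCU^0.6859;  EBC = SRM·1.97
SRM = 1.4922·11.3^0.6859 = 7.8729
EBC = 7.8729·1.97

15.5096 EBC


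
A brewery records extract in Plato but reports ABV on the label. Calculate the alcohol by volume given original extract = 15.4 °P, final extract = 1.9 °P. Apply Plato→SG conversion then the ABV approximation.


SG = 259/(259 − P);  ABV = (OG − FG)·131.25
OG = 259/(259 − 15.4) = 1.0632
FG = 259/(259 − 1.9) = 1.0074
ABV = (1.0632 − 1.0074)·131.25

7.3275 % ABV


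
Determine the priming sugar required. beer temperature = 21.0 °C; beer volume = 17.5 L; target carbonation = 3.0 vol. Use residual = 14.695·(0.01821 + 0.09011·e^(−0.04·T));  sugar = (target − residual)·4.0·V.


residual = 14.695·(0.01821 + 0.09011·e^(−0.04·21.0)) = 0.8393
sugar = (3.0 − 0.8393)·4.0·17.5

151.2523 g


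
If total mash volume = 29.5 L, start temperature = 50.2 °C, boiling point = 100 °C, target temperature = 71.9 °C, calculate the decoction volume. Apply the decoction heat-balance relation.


V_dec = V_total·(T_target − T_start)/(T_boil − T_start)
V_dec = 29.5·(71.9 − 50.2)/(100 − 50.2)

12.8544 L


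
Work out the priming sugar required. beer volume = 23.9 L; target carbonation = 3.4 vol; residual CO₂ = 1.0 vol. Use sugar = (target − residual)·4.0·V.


sugar = (3.4 − 1.0)·4.0·23.9

229.4400 g


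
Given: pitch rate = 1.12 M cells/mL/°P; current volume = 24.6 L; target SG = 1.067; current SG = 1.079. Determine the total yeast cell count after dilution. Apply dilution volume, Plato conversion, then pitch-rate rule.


V_w = V·((SG_c−1)/(SG_t−1)−1);  °P = 259 − 259/SG_t;  cells = rate·(V+V_w)·°P
V_w = 24.6·((1.079−1)/(1.067−1)−1) = 4.4060
V_final = 24.6 + 4.4060 = 29.0060
°P = 259 − 259/1.067 = 16.2634
cells = 1.12·29.0060·16.2634

528.3425 billion cells


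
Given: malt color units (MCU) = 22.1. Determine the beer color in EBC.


SRM = 1.4922·MCU^0.6859;  EBC = SRM·1.97
SRM = 1.4922·22.1^0.6859 = 12.4723
EBC = 12.4723·1.97

24.5704 EBC


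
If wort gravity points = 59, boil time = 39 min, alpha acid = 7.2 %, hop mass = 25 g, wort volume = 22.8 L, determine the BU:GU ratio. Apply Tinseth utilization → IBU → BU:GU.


U = 1.65·0.000125^(GP/1000)·(1−e^(−0.04t))/4.15;  IBU = (α/100)·m·U·1000/V;  BU:GU = IBU/GP
U = 1.65·0.000125^(59/1000)·(1−e^(−0.04·39))/4.15 = 0.1848
IBU = (7.2/100)·25·0.1848·1000/22.8 = 14.5896
BU:GU = 14.5896/59

0.2473


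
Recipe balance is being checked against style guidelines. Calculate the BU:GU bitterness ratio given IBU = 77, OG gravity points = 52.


BU:GU = IBU / OG_points
BU:GU = 77 / 52

1.4808


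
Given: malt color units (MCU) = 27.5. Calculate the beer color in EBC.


SRM = 1.4922·MCU^0.6859;  EBC = SRM·1.97
SRM = 1.4922·27.5^0.6859 = 14.4899
EBC = 14.4899·1.97

28.5451 EBC


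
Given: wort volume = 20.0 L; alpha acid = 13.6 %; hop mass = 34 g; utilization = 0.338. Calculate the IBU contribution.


IBU = (α/100)·mass·U·1000 / V
IBU = (13.6/100)·34·0.338·1000 / 20.0

78.1456 IBU


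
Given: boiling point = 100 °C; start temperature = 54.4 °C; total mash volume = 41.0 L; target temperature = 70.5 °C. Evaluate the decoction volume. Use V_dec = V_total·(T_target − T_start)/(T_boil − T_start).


V_dec = 41.0·(70.5 − 54.4)/(100 − 54.4)

14.4759 L


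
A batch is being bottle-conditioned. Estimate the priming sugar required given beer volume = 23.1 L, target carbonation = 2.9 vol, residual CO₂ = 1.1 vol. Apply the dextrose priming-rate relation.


sugar = (target − residual)·4.0·V
sugar = (2.9 − 1.1)·4.0·23.1

166.3200 g


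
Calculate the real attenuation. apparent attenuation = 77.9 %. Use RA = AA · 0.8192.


RA = 77.9 · 0.8192

63.8157 %


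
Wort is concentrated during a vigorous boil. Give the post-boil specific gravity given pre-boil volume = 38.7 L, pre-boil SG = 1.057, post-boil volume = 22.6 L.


SG_post = 1 + (SG_pre − 1)·V_pre/V_post
pts_pre = (1.057 − 1)·1000 = 57.0000
pts_post = 57.0000·38.7/22.6 = 97.6062
SG_post = 1 + 97.6062/1000

1.0976


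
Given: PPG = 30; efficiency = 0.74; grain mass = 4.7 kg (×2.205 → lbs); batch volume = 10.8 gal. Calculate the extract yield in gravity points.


points = lbs × PPG × eff / vol
lbs = 4.7 × 2.205 = 10.3635
points = 10.3635 × 30 × 0.74 / 10.8

21.3027 points


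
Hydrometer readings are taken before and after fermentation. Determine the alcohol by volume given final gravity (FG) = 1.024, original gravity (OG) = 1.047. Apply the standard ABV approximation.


ABV = (OG − FG) · 131.25
ABV = (1.047 − 1.024) · 131.25

3.0187 % ABV


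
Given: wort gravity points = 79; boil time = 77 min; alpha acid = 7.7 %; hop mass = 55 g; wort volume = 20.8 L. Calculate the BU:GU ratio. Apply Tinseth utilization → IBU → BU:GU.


U = 1.65·0.000125^(GP/1000)·(1−e^(−0.04t))/4.15;  IBU = (α/100)·m·U·1000/V;  BU:GU = IBU/GP
U = 1.65·0.000125^(79/1000)·(1−e^(−0.04·77))/4.15 = 0.1865
IBU = (7.7/100)·55·0.1865·1000/20.8 = 37.9707
BU:GU = 37.9707/79

0.4806


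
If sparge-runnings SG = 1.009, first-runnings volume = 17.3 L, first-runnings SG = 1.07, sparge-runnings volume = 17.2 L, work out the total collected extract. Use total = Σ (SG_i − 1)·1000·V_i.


first = (1.07 − 1)·1000·17.3 = 1211.0000
sparge = (1.009 − 1)·1000·17.2 = 154.8000
total = 1211.0000 + 154.8000

1365.8000 gravity·L


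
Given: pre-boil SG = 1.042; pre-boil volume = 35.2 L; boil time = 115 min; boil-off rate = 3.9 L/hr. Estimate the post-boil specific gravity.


V_post = V_pre − rate·(t/60);  SG_post = 1 + (SG_pre−1)·V_pre/V_post
V_post = 35.2 − 3.9·(115/60) = 27.7250
SG_post = 1 + (1.042 − 1)·35.2/27.7250

1.0533


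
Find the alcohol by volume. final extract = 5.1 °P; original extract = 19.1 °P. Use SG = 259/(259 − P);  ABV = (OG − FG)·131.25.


OG = 259/(259 − 19.1) = 1.0796
FG = 259/(259 − 5.1) = 1.0201
ABV = (1.0796 − 1.0201)·131.25

7.8133 % ABV


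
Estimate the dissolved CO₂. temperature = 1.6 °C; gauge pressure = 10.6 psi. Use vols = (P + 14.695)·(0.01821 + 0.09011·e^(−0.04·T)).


vols = (10.6 + 14.695)·(0.01821 + 0.09011·e^(−0.04·1.6))

2.5986 volumes


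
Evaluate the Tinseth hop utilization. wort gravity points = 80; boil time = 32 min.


U = 1.65·0.000125^(GP/1000) · (1 − e^(−0.04·t))/4.15
bigness = 1.65·0.000125^(80/1000) = 0.8040
boil_factor = (1 − e^(−0.04·32))/4.15 = 0.1740
U = 0.8040 · 0.1740

0.1399


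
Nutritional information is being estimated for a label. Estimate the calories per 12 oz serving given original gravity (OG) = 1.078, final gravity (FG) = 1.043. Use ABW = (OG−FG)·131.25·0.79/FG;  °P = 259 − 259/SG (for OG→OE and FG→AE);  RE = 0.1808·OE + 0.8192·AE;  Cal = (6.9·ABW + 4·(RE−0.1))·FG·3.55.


ABW = (1.078 − 1.043)·131.25·0.79/1.043 = 3.4794
OE = 259 − 259/1.078 = 18.7403 °P
AE = 259 − 259/1.043 = 10.6779 °P
RE = 0.1808·18.7403 + 0.8192·10.6779 = 12.1355 °P
Cal = (6.9·3.4794 + 4·(12.1355−0.1))·1.043·3.55

267.1474 kcal


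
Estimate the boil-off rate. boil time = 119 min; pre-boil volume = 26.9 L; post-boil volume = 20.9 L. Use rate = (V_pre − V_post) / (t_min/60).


rate = (26.9 − 20.9) / (119/60)

3.0252 L/hr


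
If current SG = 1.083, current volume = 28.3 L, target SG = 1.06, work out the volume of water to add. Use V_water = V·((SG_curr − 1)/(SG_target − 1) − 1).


V_water = 28.3·((1.083 − 1)/(1.06 − 1) − 1)

10.8483 L


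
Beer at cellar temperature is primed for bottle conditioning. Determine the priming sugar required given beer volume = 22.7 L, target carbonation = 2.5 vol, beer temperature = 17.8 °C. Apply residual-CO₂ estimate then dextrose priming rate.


residual = 14.695·(0.01821 + 0.09011·e^(−0.04·T));  sugar = (target − residual)·4.0·V
residual = 14.695·(0.01821 + 0.09011·e^(−0.04·17.8)) = 0.9173
sugar = (2.5 − 0.9173)·4.0·22.7

143.7079 g


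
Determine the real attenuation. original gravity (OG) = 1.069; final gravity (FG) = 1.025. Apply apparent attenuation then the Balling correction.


AA = (OG−FG)/(OG−1)·100;  RA = AA·0.8192
AA = (1.069 − 1.025)/(1.069 − 1)·100 = 63.7681
RA = 63.7681·0.8192

52.2388 %


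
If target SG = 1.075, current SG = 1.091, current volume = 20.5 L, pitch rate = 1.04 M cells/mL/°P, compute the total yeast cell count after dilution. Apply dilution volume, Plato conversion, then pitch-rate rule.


V_w = V·((SG_c−1)/(SG_t−1)−1);  °P = 259 − 259/SG_t;  cells = rate·(V+V_w)·°P
V_w = 20.5·((1.091−1)/(1.075−1)−1) = 4.3733
V_final = 20.5 + 4.3733 = 24.8733
°P = 259 − 259/1.075 = 18.0698
cells = 1.04·24.8733·18.0698

467.4336 billion cells


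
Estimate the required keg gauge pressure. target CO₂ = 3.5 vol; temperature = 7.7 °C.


psi = vols/(0.01821 + 0.09011·e^(−0.04·T)) − 14.695
psi = 3.5/(0.01821 + 0.09011·e^(−0.04·7.7)) − 14.695

26.7579 psi


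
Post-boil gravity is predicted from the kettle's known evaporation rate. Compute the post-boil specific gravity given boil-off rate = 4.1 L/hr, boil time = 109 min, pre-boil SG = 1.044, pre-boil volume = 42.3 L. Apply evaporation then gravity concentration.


V_post = V_pre − rate·(t/60);  SG_post = 1 + (SG_pre−1)·V_pre/V_post
V_post = 42.3 − 4.1·(109/60) = 34.8517
SG_post = 1 + (1.044 − 1)·42.3/34.8517

1.0534


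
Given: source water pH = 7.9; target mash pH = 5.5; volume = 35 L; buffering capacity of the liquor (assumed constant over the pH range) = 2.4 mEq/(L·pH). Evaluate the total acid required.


acid = buffering capacity · (pH_source − pH_target) · V
acid = 2.4 · (7.9 − 5.5) · 35

201.6000 mEq


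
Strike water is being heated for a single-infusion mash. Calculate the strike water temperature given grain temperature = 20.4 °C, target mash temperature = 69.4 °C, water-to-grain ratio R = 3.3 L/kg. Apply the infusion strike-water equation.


T_strike = (0.41/R)·(T_mash − T_grain) + T_mash
T_strike = (0.41/3.3)·(69.4 − 20.4) + 69.4

75.4879 °C


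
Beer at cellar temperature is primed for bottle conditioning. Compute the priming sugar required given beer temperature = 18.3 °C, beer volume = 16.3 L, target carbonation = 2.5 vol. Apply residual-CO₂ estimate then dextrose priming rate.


residual = 14.695·(0.01821 + 0.09011·e^(−0.04·T));  sugar = (target − residual)·4.0·V
residual = 14.695·(0.01821 + 0.09011·e^(−0.04·18.3)) = 0.9044
sugar = (2.5 − 0.9044)·4.0·16.3

104.0299 g


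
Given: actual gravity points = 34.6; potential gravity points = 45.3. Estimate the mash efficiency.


efficiency = actual / potential × 100
efficiency = 34.6 / 45.3 × 100

76.3797 %


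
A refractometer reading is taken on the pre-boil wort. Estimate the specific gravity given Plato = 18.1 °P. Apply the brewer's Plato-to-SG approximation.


SG = 259/(259 − P)
SG = 259/(259 − 18.1)

1.0751


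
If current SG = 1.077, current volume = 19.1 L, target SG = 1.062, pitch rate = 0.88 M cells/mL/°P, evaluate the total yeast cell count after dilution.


V_w = V·((SG_c−1)/(SG_t−1)−1);  °P = 259 − 259/SG_t;  cells = rate·(V+V_w)·°P
V_w = 19.1·((1.077−1)/(1.062−1)−1) = 4.6210
V_final = 19.1 + 4.6210 = 23.7210
°P = 259 − 259/1.062 = 15.1205
cells = 0.88·23.7210·15.1205

315.6327 billion cells


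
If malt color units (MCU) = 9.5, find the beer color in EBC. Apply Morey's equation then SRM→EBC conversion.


SRM = 1.4922·MCU^0.6859;  EBC = SRM·1.97
SRM = 1.4922·9.5^0.6859 = 6.9895
EBC = 6.9895·1.97

13.7694 EBC


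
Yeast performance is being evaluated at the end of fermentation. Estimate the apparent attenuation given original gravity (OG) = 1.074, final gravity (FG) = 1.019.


AA = (OG − FG)/(OG − 1) · 100
AA = (1.074 − 1.019)/(1.074 − 1) · 100

74.3243 %


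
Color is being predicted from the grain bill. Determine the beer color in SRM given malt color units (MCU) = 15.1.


SRM = 1.4922 · MCU^0.6859
SRM = 1.4922 · 15.1^0.6859

9.6048 SRM


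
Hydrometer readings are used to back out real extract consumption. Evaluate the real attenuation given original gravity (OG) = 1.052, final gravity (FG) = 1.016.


AA = (OG−FG)/(OG−1)·100;  RA = AA·0.8192
AA = (1.052 − 1.016)/(1.052 − 1)·100 = 69.2308
RA = 69.2308·0.8192

56.7138 %


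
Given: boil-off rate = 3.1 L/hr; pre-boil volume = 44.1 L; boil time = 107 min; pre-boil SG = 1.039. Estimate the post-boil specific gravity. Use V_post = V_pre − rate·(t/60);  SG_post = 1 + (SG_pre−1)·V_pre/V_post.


V_post = 44.1 − 3.1·(107/60) = 38.5717
SG_post = 1 + (1.039 − 1)·44.1/38.5717

1.0446


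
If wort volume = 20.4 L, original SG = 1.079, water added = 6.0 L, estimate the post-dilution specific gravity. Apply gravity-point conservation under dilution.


SG_new = 1 + (SG_old − 1)·V_old/(V_old + V_water)
pts = (1.079 − 1)·1000·20.4/(20.4 + 6.0) = 61.0455
SG_new = 1 + 61.0455/1000

1.0610


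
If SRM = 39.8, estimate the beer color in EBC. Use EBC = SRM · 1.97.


EBC = 39.8 · 1.97

78.4060 EBC


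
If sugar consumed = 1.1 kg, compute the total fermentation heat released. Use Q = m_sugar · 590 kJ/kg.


Q = 1.1 · 590

649.0000 kJ


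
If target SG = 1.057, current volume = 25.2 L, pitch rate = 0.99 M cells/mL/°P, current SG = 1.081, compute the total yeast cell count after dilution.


V_w = V·((SG_c−1)/(SG_t−1)−1);  °P = 259 − 259/SG_t;  cells = rate·(V+V_w)·°P
V_w = 25.2·((1.081−1)/(1.057−1)−1) = 10.6105
V_final = 25.2 + 10.6105 = 35.8105
°P = 259 − 259/1.057 = 13.9669
cells = 0.99·35.8105·13.9669

495.1600 billion cells


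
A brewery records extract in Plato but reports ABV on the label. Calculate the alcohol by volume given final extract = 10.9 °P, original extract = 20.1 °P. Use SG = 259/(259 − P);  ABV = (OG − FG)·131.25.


OG = 259/(259 − 20.1) = 1.0841
FG = 259/(259 − 10.9) = 1.0439
ABV = (1.0841 − 1.0439)·131.25

5.2765 % ABV


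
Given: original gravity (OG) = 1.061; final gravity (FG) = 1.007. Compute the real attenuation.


AA = (OG−FG)/(OG−1)·100;  RA = AA·0.8192
AA = (1.061 − 1.007)/(1.061 − 1)·100 = 88.5246
RA = 88.5246·0.8192

72.5193 %


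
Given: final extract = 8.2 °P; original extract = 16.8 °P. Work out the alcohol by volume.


SG = 259/(259 − P);  ABV = (OG − FG)·131.25
OG = 259/(259 − 16.8) = 1.0694
FG = 259/(259 − 8.2) = 1.0327
ABV = (1.0694 − 1.0327)·131.25

4.8128 % ABV


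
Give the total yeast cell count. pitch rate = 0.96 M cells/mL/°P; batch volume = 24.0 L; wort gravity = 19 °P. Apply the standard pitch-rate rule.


cells (billions) = rate · V_L · °P
cells = 0.96 · 24.0 · 19

437.7600 billion cells


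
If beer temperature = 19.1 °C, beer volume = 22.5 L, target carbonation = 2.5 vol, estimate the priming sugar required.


residual = 14.695·(0.01821 + 0.09011·e^(−0.04·T));  sugar = (target − residual)·4.0·V
residual = 14.695·(0.01821 + 0.09011·e^(−0.04·19.1)) = 0.8844
sugar = (2.5 − 0.8844)·4.0·22.5

145.4047 g


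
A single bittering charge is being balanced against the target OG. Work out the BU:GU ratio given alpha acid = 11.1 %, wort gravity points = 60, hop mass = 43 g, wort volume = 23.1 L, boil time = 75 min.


U = 1.65·0.000125^(GP/1000)·(1−e^(−0.04t))/4.15;  IBU = (α/100)·m·U·1000/V;  BU:GU = IBU/GP
U = 1.65·0.000125^(60/1000)·(1−e^(−0.04·75))/4.15 = 0.2203
IBU = (11.1/100)·43·0.2203·1000/23.1 = 45.5251
BU:GU = 45.5251/60

0.7588


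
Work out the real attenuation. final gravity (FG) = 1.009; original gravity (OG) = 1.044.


AA = (OG−FG)/(OG−1)·100;  RA = AA·0.8192
AA = (1.044 − 1.009)/(1.044 − 1)·100 = 79.5455
RA = 79.5455·0.8192

65.1636 %


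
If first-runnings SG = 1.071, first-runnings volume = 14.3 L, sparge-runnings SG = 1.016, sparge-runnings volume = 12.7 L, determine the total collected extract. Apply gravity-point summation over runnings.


total = Σ (SG_i − 1)·1000·V_i
first = (1.071 − 1)·1000·14.3 = 1015.3000
sparge = (1.016 − 1)·1000·12.7 = 203.2000
total = 1015.3000 + 203.2000

1218.5000 gravity·L


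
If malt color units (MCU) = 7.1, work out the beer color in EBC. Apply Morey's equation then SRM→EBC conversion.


SRM = 1.4922·MCU^0.6859;  EBC = SRM·1.97
SRM = 1.4922·7.1^0.6859 = 5.7241
EBC = 5.7241·1.97

11.2764 EBC


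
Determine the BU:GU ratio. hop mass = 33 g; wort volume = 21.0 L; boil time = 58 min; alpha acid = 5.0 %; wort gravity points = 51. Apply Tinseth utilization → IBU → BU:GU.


U = 1.65·0.000125^(GP/1000)·(1−e^(−0.04t))/4.15;  IBU = (α/100)·m·U·1000/V;  BU:GU = IBU/GP
U = 1.65·0.000125^(51/1000)·(1−e^(−0.04·58))/4.15 = 0.2267
IBU = (5.0/100)·33·0.2267·1000/21.0 = 17.8122
BU:GU = 17.8122/51

0.3493


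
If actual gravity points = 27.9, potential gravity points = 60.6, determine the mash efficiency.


efficiency = actual / potential × 100
efficiency = 27.9 / 60.6 × 100

46.0396 %


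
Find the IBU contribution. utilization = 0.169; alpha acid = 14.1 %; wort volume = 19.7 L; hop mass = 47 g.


IBU = (α/100)·mass·U·1000 / V
IBU = (14.1/100)·47·0.169·1000 / 19.7

56.8509 IBU


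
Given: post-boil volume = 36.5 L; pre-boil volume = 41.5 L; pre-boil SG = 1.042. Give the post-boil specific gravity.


SG_post = 1 + (SG_pre − 1)·V_pre/V_post
pts_pre = (1.042 − 1)·1000 = 42.0000
pts_post = 42.0000·41.5/36.5 = 47.7534
SG_post = 1 + 47.7534/1000

1.0478


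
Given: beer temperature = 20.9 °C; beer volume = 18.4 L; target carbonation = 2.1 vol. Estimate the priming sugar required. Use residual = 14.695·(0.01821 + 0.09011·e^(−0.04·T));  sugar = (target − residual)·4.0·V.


residual = 14.695·(0.01821 + 0.09011·e^(−0.04·20.9)) = 0.8415
sugar = (2.1 − 0.8415)·4.0·18.4

92.6224 g


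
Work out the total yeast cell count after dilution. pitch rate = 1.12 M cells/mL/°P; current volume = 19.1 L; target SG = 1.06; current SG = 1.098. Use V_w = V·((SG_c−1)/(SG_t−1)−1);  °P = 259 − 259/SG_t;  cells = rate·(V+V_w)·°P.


V_w = 19.1·((1.098−1)/(1.06−1)−1) = 12.0967
V_final = 19.1 + 12.0967 = 31.1967
°P = 259 − 259/1.06 = 14.6604
cells = 1.12·31.1967·14.6604

512.2375 billion cells


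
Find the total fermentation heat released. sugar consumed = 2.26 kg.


Q = m_sugar · 590 kJ/kg
Q = 2.26 · 590

1333.4000 kJ


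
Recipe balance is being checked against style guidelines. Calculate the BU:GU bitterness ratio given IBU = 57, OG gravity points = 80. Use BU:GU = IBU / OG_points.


BU:GU = 57 / 80

0.7125


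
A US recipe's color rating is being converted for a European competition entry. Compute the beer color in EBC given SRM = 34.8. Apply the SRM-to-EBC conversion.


EBC = SRM · 1.97
EBC = 34.8 · 1.97

68.5560 EBC


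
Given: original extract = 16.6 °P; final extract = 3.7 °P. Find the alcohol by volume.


SG = 259/(259 − P);  ABV = (OG − FG)·131.25
OG = 259/(259 − 16.6) = 1.0685
FG = 259/(259 − 3.7) = 1.0145
ABV = (1.0685 − 1.0145)·131.25

7.0861 % ABV


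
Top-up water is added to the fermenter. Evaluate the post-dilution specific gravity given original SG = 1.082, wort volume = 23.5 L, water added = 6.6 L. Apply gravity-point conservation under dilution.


SG_new = 1 + (SG_old − 1)·V_old/(V_old + V_water)
pts = (1.082 − 1)·1000·23.5/(23.5 + 6.6) = 64.0199
SG_new = 1 + 64.0199/1000

1.0640


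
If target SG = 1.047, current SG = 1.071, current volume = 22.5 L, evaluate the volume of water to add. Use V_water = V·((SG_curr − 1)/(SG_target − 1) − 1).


V_water = 22.5·((1.071 − 1)/(1.047 − 1) − 1)

11.4894 L


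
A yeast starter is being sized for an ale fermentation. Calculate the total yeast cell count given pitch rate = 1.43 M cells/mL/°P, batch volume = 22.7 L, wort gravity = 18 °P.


cells (billions) = rate · V_L · °P
cells = 1.43 · 22.7 · 18

584.2980 billion cells


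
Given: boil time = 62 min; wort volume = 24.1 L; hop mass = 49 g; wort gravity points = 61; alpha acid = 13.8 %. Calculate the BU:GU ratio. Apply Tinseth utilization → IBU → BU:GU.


U = 1.65·0.000125^(GP/1000)·(1−e^(−0.04t))/4.15;  IBU = (α/100)·m·U·1000/V;  BU:GU = IBU/GP
U = 1.65·0.000125^(61/1000)·(1−e^(−0.04·62))/4.15 = 0.2106
IBU = (13.8/100)·49·0.2106·1000/24.1 = 59.0776
BU:GU = 59.0776/61

0.9685


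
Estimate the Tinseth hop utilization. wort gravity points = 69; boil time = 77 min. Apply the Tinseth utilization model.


U = 1.65·0.000125^(GP/1000) · (1 − e^(−0.04·t))/4.15
bigness = 1.65·0.000125^(69/1000) = 0.8875
boil_factor = (1 − e^(−0.04·77))/4.15 = 0.2299
U = 0.8875 · 0.2299

0.2040


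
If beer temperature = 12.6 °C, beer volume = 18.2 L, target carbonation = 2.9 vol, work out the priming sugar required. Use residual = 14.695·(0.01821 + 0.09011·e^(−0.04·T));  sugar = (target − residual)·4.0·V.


residual = 14.695·(0.01821 + 0.09011·e^(−0.04·12.6)) = 1.0675
sugar = (2.9 − 1.0675)·4.0·18.2

133.4033 g


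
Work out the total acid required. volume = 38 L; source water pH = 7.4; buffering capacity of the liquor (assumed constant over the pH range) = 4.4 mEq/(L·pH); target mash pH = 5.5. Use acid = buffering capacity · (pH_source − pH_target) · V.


acid = 4.4 · (7.4 − 5.5) · 38

317.6800 mEq


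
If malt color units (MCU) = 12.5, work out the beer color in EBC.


SRM = 1.4922·MCU^0.6859;  EBC = SRM·1.97
SRM = 1.4922·12.5^0.6859 = 8.4372
EBC = 8.4372·1.97

16.6213 EBC


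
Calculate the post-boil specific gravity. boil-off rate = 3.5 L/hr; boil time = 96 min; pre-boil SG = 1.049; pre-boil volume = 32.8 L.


V_post = V_pre − rate·(t/60);  SG_post = 1 + (SG_pre−1)·V_pre/V_post
V_post = 32.8 − 3.5·(96/60) = 27.2000
SG_post = 1 + (1.049 − 1)·32.8/27.2000

1.0591


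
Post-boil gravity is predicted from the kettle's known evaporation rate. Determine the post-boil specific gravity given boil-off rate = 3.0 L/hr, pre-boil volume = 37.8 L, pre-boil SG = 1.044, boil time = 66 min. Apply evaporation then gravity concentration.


V_post = V_pre − rate·(t/60);  SG_post = 1 + (SG_pre−1)·V_pre/V_post
V_post = 37.8 − 3.0·(66/60) = 34.5000
SG_post = 1 + (1.044 − 1)·37.8/34.5000

1.0482


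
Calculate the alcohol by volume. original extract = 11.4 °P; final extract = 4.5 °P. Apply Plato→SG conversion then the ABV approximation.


SG = 259/(259 − P);  ABV = (OG − FG)·131.25
OG = 259/(259 − 11.4) = 1.0460
FG = 259/(259 − 4.5) = 1.0177
ABV = (1.0460 − 1.0177)·131.25

3.7223 % ABV


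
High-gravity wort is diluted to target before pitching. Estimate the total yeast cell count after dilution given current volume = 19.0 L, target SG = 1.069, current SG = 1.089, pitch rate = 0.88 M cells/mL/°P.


V_w = V·((SG_c−1)/(SG_t−1)−1);  °P = 259 − 259/SG_t;  cells = rate·(V+V_w)·°P
V_w = 19.0·((1.089−1)/(1.069−1)−1) = 5.5072
V_final = 19.0 + 5.5072 = 24.5072
°P = 259 − 259/1.069 = 16.7175
cells = 0.88·24.5072·16.7175

360.5358 billion cells


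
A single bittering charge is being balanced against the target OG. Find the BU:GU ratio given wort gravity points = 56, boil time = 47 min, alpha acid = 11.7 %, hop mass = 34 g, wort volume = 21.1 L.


U = 1.65·0.000125^(GP/1000)·(1−e^(−0.04t))/4.15;  IBU = (α/100)·m·U·1000/V;  BU:GU = IBU/GP
U = 1.65·0.000125^(56/1000)·(1−e^(−0.04·47))/4.15 = 0.2037
IBU = (11.7/100)·34·0.2037·1000/21.1 = 38.4007
BU:GU = 38.4007/56

0.6857


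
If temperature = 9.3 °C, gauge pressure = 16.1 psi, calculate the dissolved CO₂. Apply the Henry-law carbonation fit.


vols = (P + 14.695)·(0.01821 + 0.09011·e^(−0.04·T))
vols = (16.1 + 14.695)·(0.01821 + 0.09011·e^(−0.04·9.3))

2.4737 volumes


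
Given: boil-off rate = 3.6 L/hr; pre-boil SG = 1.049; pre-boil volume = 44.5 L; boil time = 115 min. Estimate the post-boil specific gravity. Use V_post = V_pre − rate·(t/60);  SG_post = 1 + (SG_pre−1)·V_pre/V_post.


V_post = 44.5 − 3.6·(115/60) = 37.6000
SG_post = 1 + (1.049 − 1)·44.5/37.6000

1.0580


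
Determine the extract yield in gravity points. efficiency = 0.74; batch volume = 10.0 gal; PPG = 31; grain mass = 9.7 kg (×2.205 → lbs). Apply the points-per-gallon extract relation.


points = lbs × PPG × eff / vol
lbs = 9.7 × 2.205 = 21.3885
points = 21.3885 × 31 × 0.74 / 10.0

49.0652 points


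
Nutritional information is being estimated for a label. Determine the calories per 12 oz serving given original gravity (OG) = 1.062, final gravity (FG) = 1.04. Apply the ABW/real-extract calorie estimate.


ABW = (OG−FG)·131.25·0.79/FG;  °P = 259 − 259/SG (for OG→OE and FG→AE);  RE = 0.1808·OE + 0.8192·AE;  Cal = (6.9·ABW + 4·(RE−0.1))·FG·3.55
ABW = (1.062 − 1.04)·131.25·0.79/1.04 = 2.1934
OE = 259 − 259/1.062 = 15.1205 °P
AE = 259 − 259/1.04 = 9.9615 °P
RE = 0.1808·15.1205 + 0.8192·9.9615 = 10.8943 °P
Cal = (6.9·2.1934 + 4·(10.8943−0.1))·1.04·3.55

215.2861 kcal


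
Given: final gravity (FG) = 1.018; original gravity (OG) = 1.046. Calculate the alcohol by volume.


ABV = (OG − FG) · 131.25
ABV = (1.046 − 1.018) · 131.25

3.6750 % ABV


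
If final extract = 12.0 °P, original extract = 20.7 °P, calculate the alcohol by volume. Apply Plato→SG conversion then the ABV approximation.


SG = 259/(259 − P);  ABV = (OG − FG)·131.25
OG = 259/(259 − 20.7) = 1.0869
FG = 259/(259 − 12.0) = 1.0486
ABV = (1.0869 − 1.0486)·131.25

5.0246 % ABV


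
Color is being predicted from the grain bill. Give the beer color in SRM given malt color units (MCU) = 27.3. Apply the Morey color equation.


SRM = 1.4922 · MCU^0.6859
SRM = 1.4922 · 27.3^0.6859

14.4175 SRM


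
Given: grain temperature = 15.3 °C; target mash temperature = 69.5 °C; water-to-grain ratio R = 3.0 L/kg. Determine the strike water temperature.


T_strike = (0.41/R)·(T_mash − T_grain) + T_mash
T_strike = (0.41/3.0)·(69.5 − 15.3) + 69.5

76.9073 °C


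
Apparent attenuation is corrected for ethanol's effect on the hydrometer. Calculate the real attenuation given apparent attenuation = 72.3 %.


RA = AA · 0.8192
RA = 72.3 · 0.8192

59.2282 %


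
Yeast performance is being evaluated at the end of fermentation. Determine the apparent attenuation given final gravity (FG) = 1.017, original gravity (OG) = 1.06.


AA = (OG − FG)/(OG − 1) · 100
AA = (1.06 − 1.017)/(1.06 − 1) · 100

71.6667 %


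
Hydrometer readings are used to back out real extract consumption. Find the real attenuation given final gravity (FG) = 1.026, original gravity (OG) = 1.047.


AA = (OG−FG)/(OG−1)·100;  RA = AA·0.8192
AA = (1.047 − 1.026)/(1.047 − 1)·100 = 44.6809
RA = 44.6809·0.8192

36.6026 %


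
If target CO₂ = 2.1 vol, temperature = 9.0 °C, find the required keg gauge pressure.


psi = vols/(0.01821 + 0.09011·e^(−0.04·T)) − 14.695
psi = 2.1/(0.01821 + 0.09011·e^(−0.04·9.0)) − 14.695

11.2061 psi


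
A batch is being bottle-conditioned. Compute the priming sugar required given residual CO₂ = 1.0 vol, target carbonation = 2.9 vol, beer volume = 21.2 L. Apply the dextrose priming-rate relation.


sugar = (target − residual)·4.0·V
sugar = (2.9 − 1.0)·4.0·21.2

161.1200 g


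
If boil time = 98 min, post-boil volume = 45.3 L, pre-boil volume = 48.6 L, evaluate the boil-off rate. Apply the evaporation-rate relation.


rate = (V_pre − V_post) / (t_min/60)
rate = (48.6 − 45.3) / (98/60)

2.0204 L/hr


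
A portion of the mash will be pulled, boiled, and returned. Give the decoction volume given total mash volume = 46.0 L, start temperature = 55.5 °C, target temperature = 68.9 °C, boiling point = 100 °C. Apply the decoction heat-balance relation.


V_dec = V_total·(T_target − T_start)/(T_boil − T_start)
V_dec = 46.0·(68.9 − 55.5)/(100 − 55.5)

13.8517 L


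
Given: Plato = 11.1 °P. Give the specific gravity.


SG = 259/(259 − P)
SG = 259/(259 − 11.1)

1.0448


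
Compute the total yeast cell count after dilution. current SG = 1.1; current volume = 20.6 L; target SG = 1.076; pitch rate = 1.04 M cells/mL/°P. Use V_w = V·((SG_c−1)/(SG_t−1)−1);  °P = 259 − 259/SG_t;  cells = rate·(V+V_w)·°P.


V_w = 20.6·((1.1−1)/(1.076−1)−1) = 6.5053
V_final = 20.6 + 6.5053 = 27.1053
°P = 259 − 259/1.076 = 18.2937
cells = 1.04·27.1053·18.2937

515.6892 billion cells


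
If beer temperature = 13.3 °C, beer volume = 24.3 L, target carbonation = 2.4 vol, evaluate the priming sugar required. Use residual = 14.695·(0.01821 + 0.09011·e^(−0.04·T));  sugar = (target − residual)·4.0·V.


residual = 14.695·(0.01821 + 0.09011·e^(−0.04·13.3)) = 1.0454
sugar = (2.4 − 1.0454)·4.0·24.3

131.6623 g


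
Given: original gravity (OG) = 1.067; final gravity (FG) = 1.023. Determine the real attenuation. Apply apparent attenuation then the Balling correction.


AA = (OG−FG)/(OG−1)·100;  RA = AA·0.8192
AA = (1.067 − 1.023)/(1.067 − 1)·100 = 65.6716
RA = 65.6716·0.8192

53.7982 %


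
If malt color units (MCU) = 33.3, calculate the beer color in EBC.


SRM = 1.4922·MCU^0.6859;  EBC = SRM·1.97
SRM = 1.4922·33.3^0.6859 = 16.5223
EBC = 16.5223·1.97

32.5490 EBC


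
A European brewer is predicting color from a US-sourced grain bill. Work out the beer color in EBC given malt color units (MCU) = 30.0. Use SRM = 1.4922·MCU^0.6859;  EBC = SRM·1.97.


SRM = 1.4922·30.0^0.6859 = 15.3810
EBC = 15.3810·1.97

30.3006 EBC


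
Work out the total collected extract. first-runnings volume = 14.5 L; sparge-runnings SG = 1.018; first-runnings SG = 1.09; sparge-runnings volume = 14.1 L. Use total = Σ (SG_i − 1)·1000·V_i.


first = (1.09 − 1)·1000·14.5 = 1305.0000
sparge = (1.018 − 1)·1000·14.1 = 253.8000
total = 1305.0000 + 253.8000

1558.8000 gravity·L


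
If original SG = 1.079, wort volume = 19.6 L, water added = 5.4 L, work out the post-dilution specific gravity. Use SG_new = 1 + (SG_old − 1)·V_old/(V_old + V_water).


pts = (1.079 − 1)·1000·19.6/(19.6 + 5.4) = 61.9360
SG_new = 1 + 61.9360/1000

1.0619


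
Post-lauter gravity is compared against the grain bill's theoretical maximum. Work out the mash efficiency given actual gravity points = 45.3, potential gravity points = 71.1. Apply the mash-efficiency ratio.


efficiency = actual / potential × 100
efficiency = 45.3 / 71.1 × 100

63.7131 %


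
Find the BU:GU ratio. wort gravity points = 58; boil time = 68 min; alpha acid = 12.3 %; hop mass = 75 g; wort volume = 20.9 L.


U = 1.65·0.000125^(GP/1000)·(1−e^(−0.04t))/4.15;  IBU = (α/100)·m·U·1000/V;  BU:GU = IBU/GP
U = 1.65·0.000125^(58/1000)·(1−e^(−0.04·68))/4.15 = 0.2205
IBU = (12.3/100)·75·0.2205·1000/20.9 = 97.3379
BU:GU = 97.3379/58

1.6782


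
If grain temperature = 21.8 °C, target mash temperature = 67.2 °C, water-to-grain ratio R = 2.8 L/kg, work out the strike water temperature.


T_strike = (0.41/R)·(T_mash − T_grain) + T_mash
T_strike = (0.41/2.8)·(67.2 − 21.8) + 67.2

73.8479 °C


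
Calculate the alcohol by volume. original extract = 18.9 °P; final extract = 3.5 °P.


SG = 259/(259 − P);  ABV = (OG − FG)·131.25
OG = 259/(259 − 18.9) = 1.0787
FG = 259/(259 − 3.5) = 1.0137
ABV = (1.0787 − 1.0137)·131.25

8.5337 % ABV


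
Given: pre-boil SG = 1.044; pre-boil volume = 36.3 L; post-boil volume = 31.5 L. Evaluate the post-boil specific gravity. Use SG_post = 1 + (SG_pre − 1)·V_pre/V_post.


pts_pre = (1.044 − 1)·1000 = 44.0000
pts_post = 44.0000·36.3/31.5 = 50.7048
SG_post = 1 + 50.7048/1000

1.0507


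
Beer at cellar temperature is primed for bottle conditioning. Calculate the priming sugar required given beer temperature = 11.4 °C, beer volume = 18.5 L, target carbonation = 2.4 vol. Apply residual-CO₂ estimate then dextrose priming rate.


residual = 14.695·(0.01821 + 0.09011·e^(−0.04·T));  sugar = (target − residual)·4.0·V
residual = 14.695·(0.01821 + 0.09011·e^(−0.04·11.4)) = 1.1069
sugar = (2.4 − 1.1069)·4.0·18.5

95.6915 g


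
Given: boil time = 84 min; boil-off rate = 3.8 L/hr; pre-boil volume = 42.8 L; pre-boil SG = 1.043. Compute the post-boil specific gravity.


V_post = V_pre − rate·(t/60);  SG_post = 1 + (SG_pre−1)·V_pre/V_post
V_post = 42.8 − 3.8·(84/60) = 37.4800
SG_post = 1 + (1.043 − 1)·42.8/37.4800

1.0491


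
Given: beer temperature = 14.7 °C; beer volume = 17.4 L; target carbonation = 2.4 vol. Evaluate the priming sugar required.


residual = 14.695·(0.01821 + 0.09011·e^(−0.04·T));  sugar = (target − residual)·4.0·V
residual = 14.695·(0.01821 + 0.09011·e^(−0.04·14.7)) = 1.0031
sugar = (2.4 − 1.0031)·4.0·17.4

97.2251 g


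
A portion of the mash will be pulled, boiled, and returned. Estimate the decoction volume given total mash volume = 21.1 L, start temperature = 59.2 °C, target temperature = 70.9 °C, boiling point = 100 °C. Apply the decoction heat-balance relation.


V_dec = V_total·(T_target − T_start)/(T_boil − T_start)
V_dec = 21.1·(70.9 − 59.2)/(100 − 59.2)

6.0507 L


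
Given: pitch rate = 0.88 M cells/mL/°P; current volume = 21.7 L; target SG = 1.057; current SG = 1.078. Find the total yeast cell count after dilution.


V_w = V·((SG_c−1)/(SG_t−1)−1);  °P = 259 − 259/SG_t;  cells = rate·(V+V_w)·°P
V_w = 21.7·((1.078−1)/(1.057−1)−1) = 7.9947
V_final = 21.7 + 7.9947 = 29.6947
°P = 259 − 259/1.057 = 13.9669
cells = 0.88·29.6947·13.9669

364.9739 billion cells


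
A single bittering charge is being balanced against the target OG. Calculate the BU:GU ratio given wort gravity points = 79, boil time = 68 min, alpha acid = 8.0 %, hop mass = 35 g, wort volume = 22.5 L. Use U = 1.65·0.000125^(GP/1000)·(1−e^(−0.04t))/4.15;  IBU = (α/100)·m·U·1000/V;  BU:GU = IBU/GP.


U = 1.65·0.000125^(79/1000)·(1−e^(−0.04·68))/4.15 = 0.1826
IBU = (8.0/100)·35·0.1826·1000/22.5 = 22.7234
BU:GU = 22.7234/79

0.2876


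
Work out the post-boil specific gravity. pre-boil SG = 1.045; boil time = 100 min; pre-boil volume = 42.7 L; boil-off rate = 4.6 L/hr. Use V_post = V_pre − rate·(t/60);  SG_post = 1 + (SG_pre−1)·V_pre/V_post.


V_post = 42.7 − 4.6·(100/60) = 35.0333
SG_post = 1 + (1.045 − 1)·42.7/35.0333

1.0548


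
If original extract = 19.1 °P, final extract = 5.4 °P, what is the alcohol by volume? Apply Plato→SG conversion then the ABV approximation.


SG = 259/(259 − P);  ABV = (OG − FG)·131.25
OG = 259/(259 − 19.1) = 1.0796
FG = 259/(259 − 5.4) = 1.0213
ABV = (1.0796 − 1.0213)·131.25

7.6549 % ABV


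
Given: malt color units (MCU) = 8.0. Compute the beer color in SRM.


SRM = 1.4922 · MCU^0.6859
SRM = 1.4922 · 8.0^0.6859

6.2124 SRM


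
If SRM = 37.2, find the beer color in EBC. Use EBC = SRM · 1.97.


EBC = 37.2 · 1.97

73.2840 EBC


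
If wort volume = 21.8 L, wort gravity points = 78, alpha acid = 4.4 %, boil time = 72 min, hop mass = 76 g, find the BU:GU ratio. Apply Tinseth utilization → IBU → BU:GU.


U = 1.65·0.000125^(GP/1000)·(1−e^(−0.04t))/4.15;  IBU = (α/100)·m·U·1000/V;  BU:GU = IBU/GP
U = 1.65·0.000125^(78/1000)·(1−e^(−0.04·72))/4.15 = 0.1862
IBU = (4.4/100)·76·0.1862·1000/21.8 = 28.5571
BU:GU = 28.5571/78

0.3661


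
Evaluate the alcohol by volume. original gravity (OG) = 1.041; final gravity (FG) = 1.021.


ABV = (OG − FG) · 131.25
ABV = (1.041 − 1.021) · 131.25

2.6250 % ABV


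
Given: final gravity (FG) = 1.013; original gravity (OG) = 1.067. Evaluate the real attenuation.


AA = (OG−FG)/(OG−1)·100;  RA = AA·0.8192
AA = (1.067 − 1.013)/(1.067 − 1)·100 = 80.5970
RA = 80.5970·0.8192

66.0251 %


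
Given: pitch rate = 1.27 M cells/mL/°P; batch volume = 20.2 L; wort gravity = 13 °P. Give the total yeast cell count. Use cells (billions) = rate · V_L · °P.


cells = 1.27 · 20.2 · 13

333.5020 billion cells


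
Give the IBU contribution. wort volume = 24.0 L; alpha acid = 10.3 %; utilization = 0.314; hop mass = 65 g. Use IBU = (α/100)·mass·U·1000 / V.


IBU = (10.3/100)·65·0.314·1000 / 24.0

87.5929 IBU


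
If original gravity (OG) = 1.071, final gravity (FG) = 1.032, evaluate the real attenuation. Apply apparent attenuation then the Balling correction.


AA = (OG−FG)/(OG−1)·100;  RA = AA·0.8192
AA = (1.071 − 1.032)/(1.071 − 1)·100 = 54.9296
RA = 54.9296·0.8192

44.9983 %
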